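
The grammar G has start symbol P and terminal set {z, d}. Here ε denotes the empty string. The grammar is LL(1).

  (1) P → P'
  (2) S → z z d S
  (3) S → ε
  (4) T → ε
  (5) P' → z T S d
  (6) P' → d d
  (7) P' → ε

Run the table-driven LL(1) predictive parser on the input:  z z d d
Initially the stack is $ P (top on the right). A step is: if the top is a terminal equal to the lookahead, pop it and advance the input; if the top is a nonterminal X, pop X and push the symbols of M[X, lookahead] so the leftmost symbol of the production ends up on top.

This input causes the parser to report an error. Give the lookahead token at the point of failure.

     Stack        Input      Action
  1  $ P          z z d d $  expand P → P'
  2  $ P'         z z d d $  expand P' → z T S d
  3  $ d S T z    z z d d $  match z
  4  $ d S T      z d d $    expand T → ε
  5  $ d S        z d d $    expand S → z z d S
  6  $ d S d z z  z d d $    match z
  7  $ d S d z    d d $      error: top is terminal z but lookahead is d

d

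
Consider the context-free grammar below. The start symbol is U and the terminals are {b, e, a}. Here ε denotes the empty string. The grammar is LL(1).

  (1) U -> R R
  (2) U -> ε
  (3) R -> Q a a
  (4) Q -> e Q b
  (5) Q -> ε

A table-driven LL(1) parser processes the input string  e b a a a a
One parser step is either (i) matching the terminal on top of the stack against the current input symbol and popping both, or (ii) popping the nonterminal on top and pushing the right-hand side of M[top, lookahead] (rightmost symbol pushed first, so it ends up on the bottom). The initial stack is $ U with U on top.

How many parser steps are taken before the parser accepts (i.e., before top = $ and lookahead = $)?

12

step 1: stack=$ U  input=e b a a a a $  — expand U -> R R
step 2: stack=$ R R  input=e b a a a a $  — expand R -> Q a a
step 3: stack=$ R a a Q  input=e b a a a a $  — expand Q -> e Q b
step 4: stack=$ R a a b Q e  input=e b a a a a $  — match e
step 5: stack=$ R a a b Q  input=b a a a a $  — expand Q -> ε
step 6: stack=$ R a a b  input=b a a a a $  — match b
step 7: stack=$ R a a  input=a a a a $  — match a
step 8: stack=$ R a  input=a a a $  — match a
step 9: stack=$ R  input=a a $  — expand R -> Q a a
step 10: stack=$ a a Q  input=a a $  — expand Q -> ε
step 11: stack=$ a a  input=a a $  — match a
step 12: stack=$ a  input=a $  — match a
Accept reached after 12 steps.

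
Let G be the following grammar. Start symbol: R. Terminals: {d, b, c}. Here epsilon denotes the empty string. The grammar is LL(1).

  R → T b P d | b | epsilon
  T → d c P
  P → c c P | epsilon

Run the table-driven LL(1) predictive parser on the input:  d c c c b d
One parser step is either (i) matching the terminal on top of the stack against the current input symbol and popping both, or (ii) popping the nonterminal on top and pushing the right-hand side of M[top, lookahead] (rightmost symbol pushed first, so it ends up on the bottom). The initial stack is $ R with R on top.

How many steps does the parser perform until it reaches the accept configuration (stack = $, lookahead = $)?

11

      Stack          Input          Action
   1  $ R            d c c c b d $  expand R → T b P d
   2  $ d P b T      d c c c b d $  expand T → d c P
   3  $ d P b P c d  d c c c b d $  match d
   4  $ d P b P c    c c c b d $    match c
   5  $ d P b P      c c b d $      expand P → c c P
   6  $ d P b P c c  c c b d $      match c
   7  $ d P b P c    c b d $        match c
   8  $ d P b P      b d $          expand P → epsilon
   9  $ d P b        b d $          match b
  10  $ d P          d $            expand P → epsilon
  11  $ d            d $            match d
Accept reached after 11 steps.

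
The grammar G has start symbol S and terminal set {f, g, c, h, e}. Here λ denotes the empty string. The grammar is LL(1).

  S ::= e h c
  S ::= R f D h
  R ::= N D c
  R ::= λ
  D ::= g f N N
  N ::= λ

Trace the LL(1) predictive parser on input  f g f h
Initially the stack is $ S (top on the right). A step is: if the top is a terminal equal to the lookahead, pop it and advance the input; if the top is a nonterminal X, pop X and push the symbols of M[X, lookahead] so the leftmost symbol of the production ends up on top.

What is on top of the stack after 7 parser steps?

N

step 1: stack=$ S  input=f g f h $  — expand S ::= R f D h
step 2: stack=$ h D f R  input=f g f h $  — expand R ::= λ
step 3: stack=$ h D f  input=f g f h $  — match f
step 4: stack=$ h D  input=g f h $  — expand D ::= g f N N
step 5: stack=$ h N N f g  input=g f h $  — match g
step 6: stack=$ h N N f  input=f h $  — match f
step 7: stack=$ h N N  input=h $  — expand N ::= λ
Stack after step 7: $ h N (top = N).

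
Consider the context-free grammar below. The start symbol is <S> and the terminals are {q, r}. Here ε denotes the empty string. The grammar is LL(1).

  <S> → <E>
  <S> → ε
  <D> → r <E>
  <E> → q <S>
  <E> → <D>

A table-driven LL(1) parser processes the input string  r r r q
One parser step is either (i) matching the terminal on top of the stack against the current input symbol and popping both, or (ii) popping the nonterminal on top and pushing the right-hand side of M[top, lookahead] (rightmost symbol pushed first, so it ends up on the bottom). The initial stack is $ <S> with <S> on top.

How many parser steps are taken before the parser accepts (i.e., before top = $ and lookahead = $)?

step 1: stack=$ <S>  input=r r r q $  — expand <S> → <E>
step 2: stack=$ <E>  input=r r r q $  — expand <E> → <D>
step 3: stack=$ <D>  input=r r r q $  — expand <D> → r <E>
step 4: stack=$ <E> r  input=r r r q $  — match r
step 5: stack=$ <E>  input=r r q $  — expand <E> → <D>
step 6: stack=$ <D>  input=r r q $  — expand <D> → r <E>
step 7: stack=$ <E> r  input=r r q $  — match r
step 8: stack=$ <E>  input=r q $  — expand <E> → <D>
step 9: stack=$ <D>  input=r q $  — expand <D> → r <E>
step 10: stack=$ <E> r  input=r q $  — match r
step 11: stack=$ <E>  input=q $  — expand <E> → q <S>
step 12: stack=$ <S> q  input=q $  — match q
step 13: stack=$ <S>  input=$  — expand <S> → ε
Accept reached after 13 steps.

13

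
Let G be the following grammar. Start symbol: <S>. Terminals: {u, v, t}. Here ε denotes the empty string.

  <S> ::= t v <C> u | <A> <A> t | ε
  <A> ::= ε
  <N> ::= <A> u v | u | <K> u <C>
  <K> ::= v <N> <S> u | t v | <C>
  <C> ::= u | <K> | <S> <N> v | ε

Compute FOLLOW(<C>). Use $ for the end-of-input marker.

{t, u, v}

FIRST(<A>): from <A>::=ε we get {ε}. So FIRST(<A>) = {ε}.
FIRST(<S>): from <S>::=t v <C> u we get {t}; from <S>::=<A> <A> t we get {t}; from <S>::=ε we get {ε}. So FIRST(<S>) = {ε, t}.
FIRST(<N>): from <N>::=<A> u v we get {u}; from <N>::=u we get {u}; from <N>::=<K> u <C> we get {t, u, v}. So FIRST(<N>) = {t, u, v}.
FIRST(<K>): from <K>::=v <N> <S> u we get {v}; from <K>::=t v we get {t}; from <K>::=<C> we get {ε, t, u, v}. So FIRST(<K>) = {ε, t, u, v}.
FIRST(<C>): from <C>::=u we get {u}; from <C>::=<K> we get {ε, t, u, v}; from <C>::=<S> <N> v we get {t, u, v}; from <C>::=ε we get {ε}. So FIRST(<C>) = {ε, t, u, v}.
FOLLOW(<S>) includes $ since <S> is the start symbol.
FOLLOW(<S>): in <K>::=v <N> <S> u, <S> is followed by u with FIRST {u}; in <C>::=<S> <N> v, <S> is followed by <N> v with FIRST {t, u, v}. Thus FOLLOW(<S>) = {$, t, u, v}.
FOLLOW(<A>): in <S>::=<A> <A> t (occurrence 1), <A> is followed by <A> t with FIRST {t}; in <S>::=<A> <A> t (occurrence 2), <A> is followed by t with FIRST {t}; in <N>::=<A> u v, <A> is followed by u v with FIRST {u}. Thus FOLLOW(<A>) = {t, u}.
FOLLOW(<N>): in <K>::=v <N> <S> u, <N> is followed by <S> u with FIRST {t, u}; in <C>::=<S> <N> v, <N> is followed by v with FIRST {v}. Thus FOLLOW(<N>) = {t, u, v}.
FOLLOW(<K>): in <N>::=<K> u <C>, <K> is followed by u <C> with FIRST {u}; in <C>::=<K>, the suffix after <K> is empty, so FOLLOW(<K>) ⊇ FOLLOW(<C>) = {t, u, v}. Thus FOLLOW(<K>) = {t, u, v}.
FOLLOW(<C>): in <S>::=t v <C> u, <C> is followed by u with FIRST {u}; in <N>::=<K> u <C>, the suffix after <C> is empty, so FOLLOW(<C>) ⊇ FOLLOW(<N>) = {t, u, v}; in <K>::=<C>, the suffix after <C> is empty, so FOLLOW(<C>) ⊇ FOLLOW(<K>) = {t, u, v}. Thus FOLLOW(<C>) = {t, u, v}.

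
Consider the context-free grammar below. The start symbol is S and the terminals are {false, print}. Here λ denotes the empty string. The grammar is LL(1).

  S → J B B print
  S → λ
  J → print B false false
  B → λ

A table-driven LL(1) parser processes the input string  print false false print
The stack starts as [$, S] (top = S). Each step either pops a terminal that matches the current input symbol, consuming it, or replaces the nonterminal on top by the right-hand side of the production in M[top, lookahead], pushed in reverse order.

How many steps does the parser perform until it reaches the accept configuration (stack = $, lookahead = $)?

9

     Stack                            Input                      Action
  1  $ S                              print false false print $  expand S → J B B print
  2  $ print B B J                    print false false print $  expand J → print B false false
  3  $ print B B false false B print  print false false print $  match print
  4  $ print B B false false B        false false print $        expand B → λ
  5  $ print B B false false          false false print $        match false
  6  $ print B B false                false print $              match false
  7  $ print B B                      print $                    expand B → λ
  8  $ print B                        print $                    expand B → λ
  9  $ print                          print $                    match print
Accept reached after 9 steps.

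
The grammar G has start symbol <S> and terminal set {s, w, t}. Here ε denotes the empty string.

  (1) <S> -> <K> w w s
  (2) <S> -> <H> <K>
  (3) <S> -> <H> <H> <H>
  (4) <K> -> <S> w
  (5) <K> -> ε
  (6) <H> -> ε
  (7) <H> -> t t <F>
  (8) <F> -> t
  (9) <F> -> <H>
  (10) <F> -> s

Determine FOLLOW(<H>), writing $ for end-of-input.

{$, t, w}

FIRST(<H>): from <H>->ε we get {ε}; from <H>->t t <F> we get {t}. So FIRST(<H>) = {ε, t}.
FIRST(<F>): from <F>->t we get {t}; from <F>-><H> we get {ε, t}; from <F>->s we get {s}. So FIRST(<F>) = {ε, s, t}.
FIRST(<S>): from <S>-><K> w w s we get {t, w}; from <S>-><H> <K> we get {ε, t, w}; from <S>-><H> <H> <H> we get {ε, t}. So FIRST(<S>) = {ε, t, w}.
FIRST(<K>): from <K>-><S> w we get {t, w}; from <K>->ε we get {ε}. So FIRST(<K>) = {ε, t, w}.
FOLLOW(<S>) includes $ since <S> is the start symbol.
FOLLOW(<S>): in <K>-><S> w, <S> is followed by w with FIRST {w}. Thus FOLLOW(<S>) = {$, w}.
FOLLOW(<K>): in <S>-><K> w w s, <K> is followed by w w s with FIRST {w}; in <S>-><H> <K>, the suffix after <K> is empty, so FOLLOW(<K>) ⊇ FOLLOW(<S>) = {$, w}. Thus FOLLOW(<K>) = {$, w}.
FOLLOW(<H>): in <S>-><H> <K>, <H> is followed by <K> with FIRST {ε, t, w}; in <S>-><H> <K>, the suffix after <H> is nullable, so FOLLOW(<H>) ⊇ FOLLOW(<S>) = {$, w}; in <S>-><H> <H> <H> (occurrence 1), <H> is followed by <H> <H> with FIRST {ε, t}; in <S>-><H> <H> <H> (occurrence 1), the suffix after <H> is nullable, so FOLLOW(<H>) ⊇ FOLLOW(<S>) = {$, w}; in <S>-><H> <H> <H> (occurrence 2), <H> is followed by <H> with FIRST {ε, t}; in <S>-><H> <H> <H> (occurrence 2), the suffix after <H> is nullable, so FOLLOW(<H>) ⊇ FOLLOW(<S>) = {$, w}; in <S>-><H> <H> <H> (occurrence 3), the suffix after <H> is empty, so FOLLOW(<H>) ⊇ FOLLOW(<S>) = {$, w}; in <F>-><H>, the suffix after <H> is empty, so FOLLOW(<H>) ⊇ FOLLOW(<F>) = {$, t, w}. Thus FOLLOW(<H>) = {$, t, w}.
FOLLOW(<F>): in <H>->t t <F>, the suffix after <F> is empty, so FOLLOW(<F>) ⊇ FOLLOW(<H>) = {$, t, w}. Thus FOLLOW(<F>) = {$, t, w}.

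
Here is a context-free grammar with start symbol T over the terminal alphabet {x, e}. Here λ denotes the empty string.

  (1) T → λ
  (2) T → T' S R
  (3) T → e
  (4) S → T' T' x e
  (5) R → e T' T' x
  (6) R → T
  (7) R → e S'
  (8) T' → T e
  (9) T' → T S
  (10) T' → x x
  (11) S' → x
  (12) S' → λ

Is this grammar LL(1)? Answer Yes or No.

FIRST(T) = {λ, e, x}
FIRST(S) = {e, x}
FIRST(R) = {λ, e, x}
FIRST(T') = {e, x}
FIRST(S') = {λ, x}
FOLLOW(T) = {$, e, x}
FOLLOW(S) = {$, e, x}
FOLLOW(R) = {$, e, x}
FOLLOW(T') = {e, x}
FOLLOW(S') = {$, e, x}
Cell M[R, e] receives both R → e T' T' x and R → T and R → e S' — the grammar is not LL(1).

No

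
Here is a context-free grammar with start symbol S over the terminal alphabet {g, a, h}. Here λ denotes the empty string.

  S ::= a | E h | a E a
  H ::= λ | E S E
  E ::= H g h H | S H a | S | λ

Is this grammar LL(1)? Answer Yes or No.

FIRST(S) = {a, g, h}
FIRST(H) = {λ, a, g, h}
FIRST(E) = {λ, a, g, h}
FOLLOW(S) = {$, a, g, h}
FOLLOW(H) = {a, g, h}
FOLLOW(E) = {a, g, h}
Cell M[E, a] receives both E ::= H g h H and E ::= S H a and E ::= S and E ::= λ — the grammar is not LL(1).

No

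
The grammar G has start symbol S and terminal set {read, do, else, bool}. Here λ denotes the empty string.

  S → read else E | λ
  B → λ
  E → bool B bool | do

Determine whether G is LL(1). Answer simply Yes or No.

Yes

FIRST(S) = {λ, read}
FIRST(B) = {λ}
FIRST(E) = {bool, do}
FOLLOW(S) = {$}
FOLLOW(B) = {bool}
FOLLOW(E) = {$}
Each cell of M receives at most one production.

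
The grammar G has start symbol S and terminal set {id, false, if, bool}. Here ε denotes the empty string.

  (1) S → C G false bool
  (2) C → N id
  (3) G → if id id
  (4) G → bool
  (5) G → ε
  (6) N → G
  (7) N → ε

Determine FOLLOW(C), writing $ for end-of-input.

{bool, false, if}

FIRST(G) = {ε, bool, if}
FIRST(N) = {ε, bool, if}  (via G)
FIRST(C) = {bool, id, if}  (via N id)
FIRST(S) = {bool, id, if}  (via C G false bool)
FOLLOW(S) includes $ since S is the start symbol.
FOLLOW(S): S appears on no right-hand side. Thus FOLLOW(S) = {$}.
FOLLOW(C): in S→C G false bool, C is followed by G false bool with FIRST {bool, false, if}. Thus FOLLOW(C) = {bool, false, if}.
FOLLOW(N): in C→N id, N is followed by id with FIRST {id}. Thus FOLLOW(N) = {id}.
FOLLOW(G): in S→C G false bool, G is followed by false bool with FIRST {false}; in N→G, the suffix after G is empty, so FOLLOW(G) ⊇ FOLLOW(N) = {id}. Thus FOLLOW(G) = {false, id}.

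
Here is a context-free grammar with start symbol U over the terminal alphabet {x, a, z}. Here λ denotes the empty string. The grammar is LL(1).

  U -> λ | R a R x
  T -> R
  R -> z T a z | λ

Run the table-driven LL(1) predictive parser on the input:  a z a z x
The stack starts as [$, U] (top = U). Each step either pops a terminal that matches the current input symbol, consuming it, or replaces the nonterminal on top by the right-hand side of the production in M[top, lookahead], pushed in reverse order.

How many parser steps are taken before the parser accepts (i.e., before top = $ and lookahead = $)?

      Stack        Input        Action
   1  $ U          a z a z x $  expand U -> R a R x
   2  $ x R a R    a z a z x $  expand R -> λ
   3  $ x R a      a z a z x $  match a
   4  $ x R        z a z x $    expand R -> z T a z
   5  $ x z a T z  z a z x $    match z
   6  $ x z a T    a z x $      expand T -> R
   7  $ x z a R    a z x $      expand R -> λ
   8  $ x z a      a z x $      match a
   9  $ x z        z x $        match z
  10  $ x          x $          match x
Accept reached after 10 steps.

10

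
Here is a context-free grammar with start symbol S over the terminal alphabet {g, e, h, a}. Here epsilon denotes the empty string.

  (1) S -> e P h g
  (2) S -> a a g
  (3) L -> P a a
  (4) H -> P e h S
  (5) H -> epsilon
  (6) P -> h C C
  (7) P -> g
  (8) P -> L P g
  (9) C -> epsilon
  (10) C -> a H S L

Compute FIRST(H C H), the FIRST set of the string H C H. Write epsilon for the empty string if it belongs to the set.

FIRST(S) = {a, e}
FIRST(C) = {epsilon, a}
FIRST(L) = {g, h}  (via P a a)
FIRST(P) = {g, h}  (via L P g)
FIRST(H) = {epsilon, g, h}  (via P e h S)
FIRST(H C H): take FIRST of each symbol in turn, carrying on past any symbol whose FIRST contains epsilon; result {epsilon, a, g, h}.

{epsilon, a, g, h}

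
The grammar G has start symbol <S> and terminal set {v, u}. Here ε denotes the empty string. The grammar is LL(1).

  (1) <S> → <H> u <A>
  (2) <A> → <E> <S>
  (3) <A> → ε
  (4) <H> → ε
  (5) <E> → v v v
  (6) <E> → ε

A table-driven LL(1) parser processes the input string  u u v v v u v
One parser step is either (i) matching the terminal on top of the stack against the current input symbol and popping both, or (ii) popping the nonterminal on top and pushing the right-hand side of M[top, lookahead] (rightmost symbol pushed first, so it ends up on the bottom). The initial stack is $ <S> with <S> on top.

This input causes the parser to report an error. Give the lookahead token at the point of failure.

step 1: stack=$ <S>  input=u u v v v u v $  — expand <S> → <H> u <A>
step 2: stack=$ <A> u <H>  input=u u v v v u v $  — expand <H> → ε
step 3: stack=$ <A> u  input=u u v v v u v $  — match u
step 4: stack=$ <A>  input=u v v v u v $  — expand <A> → <E> <S>
step 5: stack=$ <S> <E>  input=u v v v u v $  — expand <E> → ε
step 6: stack=$ <S>  input=u v v v u v $  — expand <S> → <H> u <A>
step 7: stack=$ <A> u <H>  input=u v v v u v $  — expand <H> → ε
step 8: stack=$ <A> u  input=u v v v u v $  — match u
step 9: stack=$ <A>  input=v v v u v $  — expand <A> → <E> <S>
step 10: stack=$ <S> <E>  input=v v v u v $  — expand <E> → v v v
step 11: stack=$ <S> v v v  input=v v v u v $  — match v
step 12: stack=$ <S> v v  input=v v u v $  — match v
step 13: stack=$ <S> v  input=v u v $  — match v
step 14: stack=$ <S>  input=u v $  — expand <S> → <H> u <A>
step 15: stack=$ <A> u <H>  input=u v $  — expand <H> → ε
step 16: stack=$ <A> u  input=u v $  — match u
step 17: stack=$ <A>  input=v $  — expand <A> → <E> <S>
step 18: stack=$ <S> <E>  input=v $  — expand <E> → v v v
step 19: stack=$ <S> v v v  input=v $  — match v
step 20: stack=$ <S> v v  input=$  — error: top is terminal v but lookahead is $

$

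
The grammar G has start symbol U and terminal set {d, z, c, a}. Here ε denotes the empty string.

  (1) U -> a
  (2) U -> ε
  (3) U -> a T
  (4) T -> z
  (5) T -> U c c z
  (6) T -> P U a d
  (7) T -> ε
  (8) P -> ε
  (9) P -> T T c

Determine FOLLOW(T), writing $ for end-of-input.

{$, a, c, z}

FIRST(U) = {ε, a}
FIRST(T) = {ε, a, c, z}  (via U c c z, P U a d)
FIRST(P) = {ε, a, c, z}  (via T T c)
FOLLOW(U) includes $ since U is the start symbol.
FOLLOW(U): in T->U c c z, U is followed by c c z with FIRST {c}; in T->P U a d, U is followed by a d with FIRST {a}. Thus FOLLOW(U) = {$, a, c}.
FOLLOW(T): in U->a T, the suffix after T is empty, so FOLLOW(T) ⊇ FOLLOW(U) = {$, a, c}; in P->T T c (occurrence 1), T is followed by T c with FIRST {a, c, z}; in P->T T c (occurrence 2), T is followed by c with FIRST {c}. Thus FOLLOW(T) = {$, a, c, z}.
FOLLOW(P): in T->P U a d, P is followed by U a d with FIRST {a}. Thus FOLLOW(P) = {a}.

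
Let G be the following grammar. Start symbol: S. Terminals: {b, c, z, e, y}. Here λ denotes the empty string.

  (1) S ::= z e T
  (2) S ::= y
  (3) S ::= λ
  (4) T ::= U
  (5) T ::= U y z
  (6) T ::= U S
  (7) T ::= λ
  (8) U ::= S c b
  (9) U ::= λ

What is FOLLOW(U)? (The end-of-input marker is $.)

FIRST(S) = {λ, y, z}
FIRST(U) = {λ, c, y, z}  (via S c b)
FIRST(T) = {λ, c, y, z}  (via U, U y z, U S)
FOLLOW(S) includes $ since S is the start symbol.
FOLLOW(S): in T::=U S, the suffix after S is empty, so FOLLOW(S) ⊇ FOLLOW(T) = {$, c}; in U::=S c b, S is followed by c b with FIRST {c}. Thus FOLLOW(S) = {$, c}.
FOLLOW(T): in S::=z e T, the suffix after T is empty, so FOLLOW(T) ⊇ FOLLOW(S) = {$, c}. Thus FOLLOW(T) = {$, c}.
FOLLOW(U): in T::=U, the suffix after U is empty, so FOLLOW(U) ⊇ FOLLOW(T) = {$, c}; in T::=U y z, U is followed by y z with FIRST {y}; in T::=U S, U is followed by S with FIRST {λ, y, z}; in T::=U S, the suffix after U is nullable, so FOLLOW(U) ⊇ FOLLOW(T) = {$, c}. Thus FOLLOW(U) = {$, c, y, z}.

{$, c, y, z}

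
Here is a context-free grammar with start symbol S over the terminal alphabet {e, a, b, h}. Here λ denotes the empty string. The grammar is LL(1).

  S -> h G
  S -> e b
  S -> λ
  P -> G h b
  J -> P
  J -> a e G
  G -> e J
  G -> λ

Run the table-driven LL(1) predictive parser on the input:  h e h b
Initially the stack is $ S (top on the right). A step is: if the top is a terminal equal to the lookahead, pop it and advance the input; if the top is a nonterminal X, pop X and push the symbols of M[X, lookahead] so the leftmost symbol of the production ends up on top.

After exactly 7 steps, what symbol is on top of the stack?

     Stack    Input      Action
  1  $ S      h e h b $  expand S -> h G
  2  $ G h    h e h b $  match h
  3  $ G      e h b $    expand G -> e J
  4  $ J e    e h b $    match e
  5  $ J      h b $      expand J -> P
  6  $ P      h b $      expand P -> G h b
  7  $ b h G  h b $      expand G -> λ
Stack after step 7: $ b h (top = h).

h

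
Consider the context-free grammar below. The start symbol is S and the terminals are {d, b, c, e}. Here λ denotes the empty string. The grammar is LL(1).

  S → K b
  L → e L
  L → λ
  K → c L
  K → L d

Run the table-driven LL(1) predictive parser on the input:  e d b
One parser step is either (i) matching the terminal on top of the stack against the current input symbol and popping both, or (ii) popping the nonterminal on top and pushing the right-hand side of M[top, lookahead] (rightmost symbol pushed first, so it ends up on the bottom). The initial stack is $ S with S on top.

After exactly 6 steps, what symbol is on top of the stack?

b

step 1: stack=$ S  input=e d b $  — expand S → K b
step 2: stack=$ b K  input=e d b $  — expand K → L d
step 3: stack=$ b d L  input=e d b $  — expand L → e L
step 4: stack=$ b d L e  input=e d b $  — match e
step 5: stack=$ b d L  input=d b $  — expand L → λ
step 6: stack=$ b d  input=d b $  — match d
Stack after step 6: $ b (top = b).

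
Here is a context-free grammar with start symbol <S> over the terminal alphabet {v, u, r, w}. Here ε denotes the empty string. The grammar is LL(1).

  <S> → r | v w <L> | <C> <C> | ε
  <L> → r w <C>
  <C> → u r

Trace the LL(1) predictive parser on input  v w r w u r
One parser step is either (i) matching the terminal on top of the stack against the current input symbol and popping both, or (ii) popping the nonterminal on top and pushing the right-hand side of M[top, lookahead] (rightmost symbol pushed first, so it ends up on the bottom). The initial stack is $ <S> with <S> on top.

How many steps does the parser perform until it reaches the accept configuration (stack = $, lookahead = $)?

     Stack      Input          Action
  1  $ <S>      v w r w u r $  expand <S> → v w <L>
  2  $ <L> w v  v w r w u r $  match v
  3  $ <L> w    w r w u r $    match w
  4  $ <L>      r w u r $      expand <L> → r w <C>
  5  $ <C> w r  r w u r $      match r
  6  $ <C> w    w u r $        match w
  7  $ <C>      u r $          expand <C> → u r
  8  $ r u      u r $          match u
  9  $ r        r $            match r
Accept reached after 9 steps.

9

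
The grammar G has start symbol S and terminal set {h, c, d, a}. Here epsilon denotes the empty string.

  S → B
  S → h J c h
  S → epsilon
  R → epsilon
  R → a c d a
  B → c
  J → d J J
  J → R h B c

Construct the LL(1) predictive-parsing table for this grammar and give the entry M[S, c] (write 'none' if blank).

S → B

FIRST(R): from R→epsilon we get {epsilon}; from R→a c d a we get {a}. So FIRST(R) = {epsilon, a}.
FIRST(B): from B→c we get {c}. So FIRST(B) = {c}.
FIRST(S): from S→B we get {c}; from S→h J c h we get {h}; from S→epsilon we get {epsilon}. So FIRST(S) = {epsilon, c, h}.
FIRST(J): from J→d J J we get {d}; from J→R h B c we get {a, h}. So FIRST(J) = {a, d, h}.
FOLLOW(S) includes $ since S is the start symbol.
FOLLOW(S): S appears on no right-hand side. Thus FOLLOW(S) = {$}.
For S → B: FIRST(B) = {c}, so it goes in M[S, t] for t ∈ {c}.
For S → h J c h: FIRST(h J c h) = {h}, so it goes in M[S, t] for t ∈ {h}.
For S → epsilon: FIRST(epsilon) = {epsilon}, so it goes in M[S, t] for t ∈ {}; since epsilon ∈ FIRST, also for every t ∈ FOLLOW(S) = {$}.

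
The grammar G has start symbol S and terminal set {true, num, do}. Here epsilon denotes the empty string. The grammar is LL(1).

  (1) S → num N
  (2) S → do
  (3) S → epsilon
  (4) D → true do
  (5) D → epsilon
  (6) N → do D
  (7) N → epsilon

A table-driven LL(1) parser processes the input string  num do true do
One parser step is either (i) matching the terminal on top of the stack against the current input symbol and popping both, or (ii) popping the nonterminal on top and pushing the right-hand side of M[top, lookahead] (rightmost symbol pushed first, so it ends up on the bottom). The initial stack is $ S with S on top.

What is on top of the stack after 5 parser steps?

true

     Stack    Input             Action
  1  $ S      num do true do $  expand S → num N
  2  $ N num  num do true do $  match num
  3  $ N      do true do $      expand N → do D
  4  $ D do   do true do $      match do
  5  $ D      true do $         expand D → true do
Stack after step 5: $ do true (top = true).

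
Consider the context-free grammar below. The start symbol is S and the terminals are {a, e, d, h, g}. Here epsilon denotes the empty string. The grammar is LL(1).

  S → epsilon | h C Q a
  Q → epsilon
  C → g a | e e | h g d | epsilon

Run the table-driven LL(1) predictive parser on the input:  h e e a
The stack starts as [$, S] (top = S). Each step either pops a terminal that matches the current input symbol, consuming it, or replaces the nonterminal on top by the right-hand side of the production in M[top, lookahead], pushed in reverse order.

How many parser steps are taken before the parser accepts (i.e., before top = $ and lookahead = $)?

step 1: stack=$ S  input=h e e a $  — expand S → h C Q a
step 2: stack=$ a Q C h  input=h e e a $  — match h
step 3: stack=$ a Q C  input=e e a $  — expand C → e e
step 4: stack=$ a Q e e  input=e e a $  — match e
step 5: stack=$ a Q e  input=e a $  — match e
step 6: stack=$ a Q  input=a $  — expand Q → epsilon
step 7: stack=$ a  input=a $  — match a
Accept reached after 7 steps.

7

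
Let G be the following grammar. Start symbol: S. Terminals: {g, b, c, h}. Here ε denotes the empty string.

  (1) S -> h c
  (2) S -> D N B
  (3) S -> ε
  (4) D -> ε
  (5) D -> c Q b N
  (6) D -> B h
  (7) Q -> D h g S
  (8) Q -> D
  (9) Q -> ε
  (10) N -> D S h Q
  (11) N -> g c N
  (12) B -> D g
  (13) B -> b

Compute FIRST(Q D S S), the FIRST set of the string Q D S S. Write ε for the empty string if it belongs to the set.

{ε, b, c, g, h}

FIRST(S): from S->h c we get {h}; from S->D N B we get {b, c, g, h}; from S->ε we get {ε}. So FIRST(S) = {ε, b, c, g, h}.
FIRST(D): from D->ε we get {ε}; from D->c Q b N we get {c}; from D->B h we get {b, c, g}. So FIRST(D) = {ε, b, c, g}.
FIRST(Q): from Q->D h g S we get {b, c, g, h}; from Q->D we get {ε, b, c, g}; from Q->ε we get {ε}. So FIRST(Q) = {ε, b, c, g, h}.
FIRST(N): from N->D S h Q we get {b, c, g, h}; from N->g c N we get {g}. So FIRST(N) = {b, c, g, h}.
FIRST(B): from B->D g we get {b, c, g}; from B->b we get {b}. So FIRST(B) = {b, c, g}.
FIRST(Q D S S): take FIRST of each symbol in turn, carrying on past any symbol whose FIRST contains ε; result {ε, b, c, g, h}.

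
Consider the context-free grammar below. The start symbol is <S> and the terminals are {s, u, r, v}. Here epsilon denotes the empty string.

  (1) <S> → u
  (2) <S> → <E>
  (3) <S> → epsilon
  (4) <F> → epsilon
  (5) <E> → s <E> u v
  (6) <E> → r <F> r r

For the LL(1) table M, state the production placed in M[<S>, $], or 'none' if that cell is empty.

FIRST(<F>): from <F>→epsilon we get {epsilon}. So FIRST(<F>) = {epsilon}.
FIRST(<E>): from <E>→s <E> u v we get {s}; from <E>→r <F> r r we get {r}. So FIRST(<E>) = {r, s}.
FIRST(<S>): from <S>→u we get {u}; from <S>→<E> we get {r, s}; from <S>→epsilon we get {epsilon}. So FIRST(<S>) = {epsilon, r, s, u}.
FOLLOW(<S>) includes $ since <S> is the start symbol.
FOLLOW(<S>): <S> appears on no right-hand side. Thus FOLLOW(<S>) = {$}.
For <S> → u: FIRST(u) = {u}, so it goes in M[<S>, t] for t ∈ {u}.
For <S> → <E>: FIRST(<E>) = {r, s}, so it goes in M[<S>, t] for t ∈ {r, s}.
For <S> → epsilon: FIRST(epsilon) = {epsilon}, so it goes in M[<S>, t] for t ∈ {}; since epsilon ∈ FIRST, also for every t ∈ FOLLOW(<S>) = {$}.

<S> → epsilon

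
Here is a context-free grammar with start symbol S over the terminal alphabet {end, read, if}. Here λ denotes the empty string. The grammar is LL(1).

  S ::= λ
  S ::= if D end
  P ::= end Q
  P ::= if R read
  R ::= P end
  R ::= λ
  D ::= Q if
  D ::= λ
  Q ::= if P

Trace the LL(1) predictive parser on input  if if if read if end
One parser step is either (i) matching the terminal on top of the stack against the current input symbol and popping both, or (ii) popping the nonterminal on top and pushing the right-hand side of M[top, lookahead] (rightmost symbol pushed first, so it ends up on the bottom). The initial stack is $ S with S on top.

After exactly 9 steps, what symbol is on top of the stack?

if

     Stack               Input                   Action
  1  $ S                 if if if read if end $  expand S ::= if D end
  2  $ end D if          if if if read if end $  match if
  3  $ end D             if if read if end $     expand D ::= Q if
  4  $ end if Q          if if read if end $     expand Q ::= if P
  5  $ end if P if       if if read if end $     match if
  6  $ end if P          if read if end $        expand P ::= if R read
  7  $ end if read R if  if read if end $        match if
  8  $ end if read R     read if end $           expand R ::= λ
  9  $ end if read       read if end $           match read
Stack after step 9: $ end if (top = if).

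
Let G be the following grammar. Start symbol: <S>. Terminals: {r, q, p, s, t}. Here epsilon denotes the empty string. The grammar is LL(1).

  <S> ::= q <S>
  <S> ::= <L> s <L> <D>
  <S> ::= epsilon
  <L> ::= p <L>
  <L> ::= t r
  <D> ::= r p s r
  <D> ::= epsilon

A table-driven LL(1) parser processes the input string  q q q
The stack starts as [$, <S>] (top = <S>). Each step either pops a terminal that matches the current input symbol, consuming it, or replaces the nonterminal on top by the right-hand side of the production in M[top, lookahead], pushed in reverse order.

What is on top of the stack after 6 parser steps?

step 1: stack=$ <S>  input=q q q $  — expand <S> ::= q <S>
step 2: stack=$ <S> q  input=q q q $  — match q
step 3: stack=$ <S>  input=q q $  — expand <S> ::= q <S>
step 4: stack=$ <S> q  input=q q $  — match q
step 5: stack=$ <S>  input=q $  — expand <S> ::= q <S>
step 6: stack=$ <S> q  input=q $  — match q
Stack after step 6: $ <S> (top = <S>).

<S>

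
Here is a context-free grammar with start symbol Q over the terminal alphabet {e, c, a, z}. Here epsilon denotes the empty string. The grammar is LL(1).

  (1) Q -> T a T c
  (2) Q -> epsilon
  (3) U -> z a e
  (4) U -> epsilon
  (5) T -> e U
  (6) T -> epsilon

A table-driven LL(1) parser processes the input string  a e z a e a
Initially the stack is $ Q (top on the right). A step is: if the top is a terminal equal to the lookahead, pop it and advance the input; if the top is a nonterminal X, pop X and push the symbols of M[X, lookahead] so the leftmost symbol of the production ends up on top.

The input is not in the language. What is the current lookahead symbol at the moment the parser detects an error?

step 1: stack=$ Q  input=a e z a e a $  — expand Q -> T a T c
step 2: stack=$ c T a T  input=a e z a e a $  — expand T -> epsilon
step 3: stack=$ c T a  input=a e z a e a $  — match a
step 4: stack=$ c T  input=e z a e a $  — expand T -> e U
step 5: stack=$ c U e  input=e z a e a $  — match e
step 6: stack=$ c U  input=z a e a $  — expand U -> z a e
step 7: stack=$ c e a z  input=z a e a $  — match z
step 8: stack=$ c e a  input=a e a $  — match a
step 9: stack=$ c e  input=e a $  — match e
step 10: stack=$ c  input=a $  — error: top is terminal c but lookahead is a

a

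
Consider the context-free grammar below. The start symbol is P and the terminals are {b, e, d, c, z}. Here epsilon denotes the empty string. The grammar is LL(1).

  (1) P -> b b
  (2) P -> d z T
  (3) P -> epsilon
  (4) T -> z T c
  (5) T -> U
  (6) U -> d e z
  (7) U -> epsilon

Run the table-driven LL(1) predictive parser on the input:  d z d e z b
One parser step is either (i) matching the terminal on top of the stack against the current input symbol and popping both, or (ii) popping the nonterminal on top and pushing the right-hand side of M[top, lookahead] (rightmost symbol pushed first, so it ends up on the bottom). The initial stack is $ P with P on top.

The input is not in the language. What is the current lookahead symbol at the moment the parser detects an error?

step 1: stack=$ P  input=d z d e z b $  — expand P -> d z T
step 2: stack=$ T z d  input=d z d e z b $  — match d
step 3: stack=$ T z  input=z d e z b $  — match z
step 4: stack=$ T  input=d e z b $  — expand T -> U
step 5: stack=$ U  input=d e z b $  — expand U -> d e z
step 6: stack=$ z e d  input=d e z b $  — match d
step 7: stack=$ z e  input=e z b $  — match e
step 8: stack=$ z  input=z b $  — match z
step 9: stack=$  input=b $  — error: stack empty but input remains

b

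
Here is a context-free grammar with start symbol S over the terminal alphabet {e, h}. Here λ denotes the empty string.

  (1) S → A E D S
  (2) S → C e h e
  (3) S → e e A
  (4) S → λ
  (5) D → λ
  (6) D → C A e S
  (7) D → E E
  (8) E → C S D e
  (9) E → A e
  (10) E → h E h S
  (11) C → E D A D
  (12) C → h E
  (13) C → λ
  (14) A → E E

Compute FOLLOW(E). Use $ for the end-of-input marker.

FIRST(S) = {λ, e, h}  (via A E D S, C e h e)
FIRST(D) = {λ, e, h}  (via C A e S, E E)
FIRST(E) = {e, h}  (via C S D e, A e)
FIRST(C) = {λ, e, h}  (via E D A D)
FIRST(A) = {e, h}  (via E E)
FOLLOW(S) includes $ since S is the start symbol.
FOLLOW(C): in S→C e h e, C is followed by e h e with FIRST {e}; in D→C A e S, C is followed by A e S with FIRST {e, h}; in E→C S D e, C is followed by S D e with FIRST {e, h}. Thus FOLLOW(C) = {e, h}.
FOLLOW(S): in S→A E D S, the suffix after S is empty (adds nothing new); in D→C A e S, the suffix after S is empty, so FOLLOW(S) ⊇ FOLLOW(D) = {$, e, h}; in E→C S D e, S is followed by D e with FIRST {e, h}; in E→h E h S, the suffix after S is empty, so FOLLOW(S) ⊇ FOLLOW(E) = {$, e, h}. Thus FOLLOW(S) = {$, e, h}.
FOLLOW(D): in S→A E D S, D is followed by S with FIRST {λ, e, h}; in S→A E D S, the suffix after D is nullable, so FOLLOW(D) ⊇ FOLLOW(S) = {$, e, h}; in E→C S D e, D is followed by e with FIRST {e}; in C→E D A D (occurrence 1), D is followed by A D with FIRST {e, h}; in C→E D A D (occurrence 2), the suffix after D is empty, so FOLLOW(D) ⊇ FOLLOW(C) = {e, h}. Thus FOLLOW(D) = {$, e, h}.
FOLLOW(A): in S→A E D S, A is followed by E D S with FIRST {e, h}; in S→e e A, the suffix after A is empty, so FOLLOW(A) ⊇ FOLLOW(S) = {$, e, h}; in D→C A e S, A is followed by e S with FIRST {e}; in E→A e, A is followed by e with FIRST {e}; in C→E D A D, A is followed by D with FIRST {λ, e, h}; in C→E D A D, the suffix after A is nullable, so FOLLOW(A) ⊇ FOLLOW(C) = {e, h}. Thus FOLLOW(A) = {$, e, h}.
FOLLOW(E): in S→A E D S, E is followed by D S with FIRST {λ, e, h}; in S→A E D S, the suffix after E is nullable, so FOLLOW(E) ⊇ FOLLOW(S) = {$, e, h}; in D→E E (occurrence 1), E is followed by E with FIRST {e, h}; in D→E E (occurrence 2), the suffix after E is empty, so FOLLOW(E) ⊇ FOLLOW(D) = {$, e, h}; in E→h E h S, E is followed by h S with FIRST {h}; in C→E D A D, E is followed by D A D with FIRST {e, h}; in C→h E, the suffix after E is empty, so FOLLOW(E) ⊇ FOLLOW(C) = {e, h}; in A→E E (occurrence 1), E is followed by E with FIRST {e, h}; in A→E E (occurrence 2), the suffix after E is empty, so FOLLOW(E) ⊇ FOLLOW(A) = {$, e, h}. Thus FOLLOW(E) = {$, e, h}.

{$, e, h}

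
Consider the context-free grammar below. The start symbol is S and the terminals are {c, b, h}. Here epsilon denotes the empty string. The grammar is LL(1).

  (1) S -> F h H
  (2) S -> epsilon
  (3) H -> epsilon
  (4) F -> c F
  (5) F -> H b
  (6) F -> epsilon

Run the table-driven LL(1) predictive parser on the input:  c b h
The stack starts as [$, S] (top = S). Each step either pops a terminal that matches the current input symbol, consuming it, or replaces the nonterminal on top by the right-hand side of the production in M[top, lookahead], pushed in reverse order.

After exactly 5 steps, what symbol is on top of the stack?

     Stack      Input    Action
  1  $ S        c b h $  expand S -> F h H
  2  $ H h F    c b h $  expand F -> c F
  3  $ H h F c  c b h $  match c
  4  $ H h F    b h $    expand F -> H b
  5  $ H h b H  b h $    expand H -> epsilon
Stack after step 5: $ H h b (top = b).

b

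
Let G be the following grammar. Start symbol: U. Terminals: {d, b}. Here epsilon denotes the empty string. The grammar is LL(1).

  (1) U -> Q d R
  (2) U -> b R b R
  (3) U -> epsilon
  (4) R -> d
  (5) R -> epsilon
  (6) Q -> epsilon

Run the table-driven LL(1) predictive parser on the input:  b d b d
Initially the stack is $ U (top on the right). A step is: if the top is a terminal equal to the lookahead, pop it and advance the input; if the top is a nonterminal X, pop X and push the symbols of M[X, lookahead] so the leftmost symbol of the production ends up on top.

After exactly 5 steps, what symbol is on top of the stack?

     Stack      Input      Action
  1  $ U        b d b d $  expand U -> b R b R
  2  $ R b R b  b d b d $  match b
  3  $ R b R    d b d $    expand R -> d
  4  $ R b d    d b d $    match d
  5  $ R b      b d $      match b
Stack after step 5: $ R (top = R).

R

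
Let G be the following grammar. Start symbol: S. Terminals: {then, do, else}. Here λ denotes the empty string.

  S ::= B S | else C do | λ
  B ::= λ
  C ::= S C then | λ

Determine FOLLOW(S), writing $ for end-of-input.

FIRST(B): from B::=λ we get {λ}. So FIRST(B) = {λ}.
FIRST(S): from S::=B S we get {λ, else}; from S::=else C do we get {else}; from S::=λ we get {λ}. So FIRST(S) = {λ, else}.
FIRST(C): from C::=S C then we get {else, then}; from C::=λ we get {λ}. So FIRST(C) = {λ, else, then}.
FOLLOW(S) includes $ since S is the start symbol.
FOLLOW(S): in S::=B S, the suffix after S is empty (adds nothing new); in C::=S C then, S is followed by C then with FIRST {else, then}. Thus FOLLOW(S) = {$, else, then}.
FOLLOW(B): in S::=B S, B is followed by S with FIRST {λ, else}; in S::=B S, the suffix after B is nullable, so FOLLOW(B) ⊇ FOLLOW(S) = {$, else, then}. Thus FOLLOW(B) = {$, else, then}.
FOLLOW(C): in S::=else C do, C is followed by do with FIRST {do}; in C::=S C then, C is followed by then with FIRST {then}. Thus FOLLOW(C) = {do, then}.

{$, else, then}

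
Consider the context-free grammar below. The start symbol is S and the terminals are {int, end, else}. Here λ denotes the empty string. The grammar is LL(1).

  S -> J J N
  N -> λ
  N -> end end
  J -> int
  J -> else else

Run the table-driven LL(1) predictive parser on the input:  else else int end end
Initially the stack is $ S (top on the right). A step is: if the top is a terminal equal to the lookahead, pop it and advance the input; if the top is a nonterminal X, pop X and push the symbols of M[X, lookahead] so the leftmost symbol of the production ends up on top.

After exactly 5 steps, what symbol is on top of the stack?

     Stack            Input                    Action
  1  $ S              else else int end end $  expand S -> J J N
  2  $ N J J          else else int end end $  expand J -> else else
  3  $ N J else else  else else int end end $  match else
  4  $ N J else       else int end end $       match else
  5  $ N J            int end end $            expand J -> int
Stack after step 5: $ N int (top = int).

int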